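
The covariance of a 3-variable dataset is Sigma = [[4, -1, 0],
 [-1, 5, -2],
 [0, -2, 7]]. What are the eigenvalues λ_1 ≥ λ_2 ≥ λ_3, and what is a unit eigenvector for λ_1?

Step 1 — characteristic polynomial p(λ) = det(λI - Sigma) = λ³ - tr·λ² + c_1·λ - det, where tr = trace, c_1 = sum of the principal 2×2 minors, det = det(Sigma):
  tr = 4 + 5 + 7 = 16,
  c_1 = (4·5 - (-1)²) + (4·7 - (0)²) + (5·7 - (-2)²) = 19 + 28 + 31 = 78,
  det = 4·(5·7 - (-2)²) - (-1)·((-1)·7 - (-2)·(0)) + (0)·((-1)·(-2) - 5·(0)) = 4·(31) - (-1)·(-7) + (0)·(2) = 117.
  So p(λ) = λ³ - 16λ² + 78λ - 117.
Step 2 — look for an integer root (rational root theorem: any rational root is an integer divisor of 117). Testing λ = 3:
  p(3) = 27 - 144 + 234 - 117 = 0  ✓
  Dividing out (λ - 3): p(λ) = (λ - 3)(λ² - 13λ + 39).
Step 3 — remaining eigenvalues from the quadratic λ² - 13λ + 39 = 0:
  Δ = 13² - 4·39 = 169 - 156 = 13,  λ = (13 ± √13)/2 = (13 ± 3.6056)/2 ≈ 8.3028 or 4.6972.
  Sorted: λ_1 = 8.3028,  λ_2 = 4.6972,  λ_3 = 3  (check: sum = 16 = tr ✓).

Step 4 — unit eigenvector for λ_1 ≈ 8.3028: v spans the null space of (Sigma - λ_1 I), whose rows are
  r_1 = (-4.3028, -1, 0),  r_2 = (-1, -3.3028, -2),  r_3 = (0, -2, -1.3028).
  v is orthogonal to every row, so take v ∝ r_1 × r_2 = ((-1)·(-2) - (0)·(-3.3028), (0)·(-1) - (-4.3028)·(-2), (-4.3028)·(-3.3028) - (-1)·(-1)) ≈ (2, -8.6056, 13.2111).
  Let u = (2, -8.6056, 13.2111).
  ||u|| = √((2)² + (-8.6056)² + (13.2111)²) = √(252.5887) ≈ 15.893,  v_1 = u/||u|| ≈ (0.1258, -0.5415, 0.8313) (||v_1|| = 1).

λ_1 = 8.3028,  λ_2 = 4.6972,  λ_3 = 3;  v_1 ≈ (0.1258, -0.5415, 0.8313)


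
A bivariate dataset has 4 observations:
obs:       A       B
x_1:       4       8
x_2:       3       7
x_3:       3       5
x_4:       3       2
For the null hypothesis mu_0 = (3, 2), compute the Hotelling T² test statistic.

Step 1 — sample mean vector:
  mean(A) = (4 + 3 + 3 + 3) / 4 = 13/4 = 3.25
  mean(B) = (8 + 7 + 5 + 2) / 4 = 22/4 = 5.5
  x̄ = (3.25, 5.5),  deviation x̄ - mu_0 = (3.25, 5.5) - (3, 2) = (0.25, 3.5).

Step 2 — sample covariance matrix, S[i,j] = (1/(n-1)) · Σ_k (x_{k,i} - mean_i) · (x_{k,j} - mean_j), divisor n-1 = 3:
  S[A,A] = ((0.75)·(0.75) + (-0.25)·(-0.25) + (-0.25)·(-0.25) + (-0.25)·(-0.25)) / 3 = 0.75/3 = 0.25
  S[A,B] = ((0.75)·(2.5) + (-0.25)·(1.5) + (-0.25)·(-0.5) + (-0.25)·(-3.5)) / 3 = 2.5/3 = 0.8333
  S[B,B] = ((2.5)·(2.5) + (1.5)·(1.5) + (-0.5)·(-0.5) + (-3.5)·(-3.5)) / 3 = 21/3 = 7
  S = [[0.25, 0.8333],
 [0.8333, 7]].

Step 3 — invert S. det(S) = 0.25·7 - (0.8333)² = 1.0556.
  S^{-1} = (1/det) · [[d, -b], [-b, a]] = [[6.6316, -0.7895],
 [-0.7895, 0.2368]].

Step 4 — quadratic form (x̄ - mu_0)^T · S^{-1} · (x̄ - mu_0):
  S^{-1} · (x̄ - mu_0) = (-1.1053, 0.6316),
  (x̄ - mu_0)^T · [...] = (0.25)·(-1.1053) + (3.5)·(0.6316) = 1.9342.

Step 5 — scale by n: T² = 4 · 1.9342 = 7.7368.

T² ≈ 7.7368


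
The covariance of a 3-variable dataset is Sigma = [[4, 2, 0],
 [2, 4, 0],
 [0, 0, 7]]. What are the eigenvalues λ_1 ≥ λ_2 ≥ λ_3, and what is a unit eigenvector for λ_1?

Step 1 — characteristic polynomial p(λ) = det(λI - Sigma) = λ³ - tr·λ² + c_1·λ - det, where tr = trace, c_1 = sum of the principal 2×2 minors, det = det(Sigma):
  tr = 4 + 4 + 7 = 15,
  c_1 = (4·4 - (2)²) + (4·7 - (0)²) + (4·7 - (0)²) = 12 + 28 + 28 = 68,
  det = 4·(4·7 - (0)²) - (2)·((2)·7 - (0)·(0)) + (0)·((2)·(0) - 4·(0)) = 4·(28) - (2)·(14) + (0)·(0) = 84.
  So p(λ) = λ³ - 15λ² + 68λ - 84.
Step 2 — look for an integer root (rational root theorem: any rational root is an integer divisor of 84). Testing λ = 2:
  p(2) = 8 - 60 + 136 - 84 = 0  ✓
  Dividing out (λ - 2): p(λ) = (λ - 2)(λ² - 13λ + 42).
Step 3 — remaining eigenvalues from the quadratic λ² - 13λ + 42 = 0:
  Δ = 13² - 4·42 = 169 - 168 = 1,  λ = (13 ± √1)/2 = (13 ± 1)/2 = 7 or 6.
  Sorted: λ_1 = 7,  λ_2 = 6,  λ_3 = 2  (check: sum = 15 = tr ✓).

Step 4 — unit eigenvector for λ_1 = 7: v spans the null space of (Sigma - λ_1 I), whose rows are
  r_1 = (-3, 2, 0),  r_2 = (2, -3, 0),  r_3 = (0, 0, 0).
  v is orthogonal to every row, so take v ∝ r_1 × r_2 = ((2)·(0) - (0)·(-3), (0)·(2) - (-3)·(0), (-3)·(-3) - (2)·(2)) = (0, 0, 5).
  Rescale (divide by 5): u = (0, 0, 1).
  ||u|| = √((0)² + (0)² + (1)²) = √(1) = 1,  v_1 = u/||u|| ≈ (0, 0, 1) (||v_1|| = 1).

λ_1 = 7,  λ_2 = 6,  λ_3 = 2;  v_1 ≈ (0, 0, 1)


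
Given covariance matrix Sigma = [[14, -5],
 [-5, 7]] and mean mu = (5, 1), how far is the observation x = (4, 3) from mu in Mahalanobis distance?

Step 1 — centre the observation: (x - mu) = (-1, 2).

Step 2 — invert Sigma. det(Sigma) = 14·7 - (-5)² = 73.
  Sigma^{-1} = (1/det) · [[d, -b], [-b, a]] = [[0.0959, 0.0685],
 [0.0685, 0.1918]].

Step 3 — form the quadratic (x - mu)^T · Sigma^{-1} · (x - mu):
  Sigma^{-1} · (x - mu) = (0.0411, 0.3151).
  (x - mu)^T · [Sigma^{-1} · (x - mu)] = (-1)·(0.0411) + (2)·(0.3151) = 0.589.

Step 4 — take square root: d = √(0.589) ≈ 0.7675.

d(x, mu) = √(0.589) ≈ 0.7675


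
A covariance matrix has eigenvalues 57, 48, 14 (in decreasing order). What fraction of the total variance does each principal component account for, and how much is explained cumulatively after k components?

Step 1 — total variance = trace(Sigma) = Σ λ_i = 57 + 48 + 14 = 119.

Step 2 — fraction explained by component i = λ_i / Σ λ:
  PC1: 57/119 = 0.479
  PC2: 48/119 = 0.4034
  PC3: 14/119 = 0.1176

Step 3 — cumulative fraction after k components = (λ_1 + ... + λ_k) / Σ λ:
  k = 1: 57/119 = 0.479
  k = 2: (57 + 48)/119 = 105/119 = 0.8824
  k = 3: (57 + 48 + 14)/119 = 119/119 = 1

Summary (fraction, with percent):

explained: PC1 0.479 (47.9%), PC2 0.4034 (40.34%), PC3 0.1176 (11.76%);  cumulative: 0.479, 0.8824, 1


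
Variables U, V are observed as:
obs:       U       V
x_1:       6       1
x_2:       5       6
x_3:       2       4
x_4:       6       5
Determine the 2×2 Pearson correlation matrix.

Step 1 — column means:
  mean(U) = (6 + 5 + 2 + 6) / 4 = 19/4 = 4.75
  mean(V) = (1 + 6 + 4 + 5) / 4 = 16/4 = 4

Step 2 — sample variances and covariances s[i,j] = (1/(n-1)) · Σ_k (x_{k,i} - mean_i) · (x_{k,j} - mean_j), with n-1 = 3:
  s[U,U] = ((1.25)·(1.25) + (0.25)·(0.25) + (-2.75)·(-2.75) + (1.25)·(1.25)) / 3 = 10.75/3 = 3.5833
  s[U,V] = ((1.25)·(-3) + (0.25)·(2) + (-2.75)·(0) + (1.25)·(1)) / 3 = -2/3 = -0.6667
  s[V,V] = ((-3)·(-3) + (2)·(2) + (0)·(0) + (1)·(1)) / 3 = 14/3 = 4.6667
  Sample standard deviations s_i = √(s[i,i]):
  s(U) = √(3.5833) = 1.893
  s(V) = √(4.6667) = 2.1602

Step 3 — r_{ij} = s_{ij} / (s_i · s_j):
  r[U,U] = 1 (diagonal).
  r[U,V] = -0.6667 / (1.893 · 2.1602) = -0.6667 / 4.0893 = -0.163
  r[V,V] = 1 (diagonal).

R is symmetric with unit diagonal. Assembling:

R = [[1, -0.163],
 [-0.163, 1]]


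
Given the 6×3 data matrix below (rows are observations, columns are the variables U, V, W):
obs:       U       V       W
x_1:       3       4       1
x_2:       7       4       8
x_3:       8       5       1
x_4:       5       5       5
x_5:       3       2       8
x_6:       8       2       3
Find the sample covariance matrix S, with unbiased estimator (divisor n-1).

Step 1 — column means:
  mean(U) = (3 + 7 + 8 + 5 + 3 + 8) / 6 = 34/6 = 5.6667
  mean(V) = (4 + 4 + 5 + 5 + 2 + 2) / 6 = 22/6 = 3.6667
  mean(W) = (1 + 8 + 1 + 5 + 8 + 3) / 6 = 26/6 = 4.3333

Step 2 — sample covariance S[i,j] = (1/(n-1)) · Σ_k (x_{k,i} - mean_i) · (x_{k,j} - mean_j), with n-1 = 5.
  S[U,U] = ((-2.6667)·(-2.6667) + (1.3333)·(1.3333) + (2.3333)·(2.3333) + (-0.6667)·(-0.6667) + (-2.6667)·(-2.6667) + (2.3333)·(2.3333)) / 5 = 27.3333/5 = 5.4667
  S[U,V] = ((-2.6667)·(0.3333) + (1.3333)·(0.3333) + (2.3333)·(1.3333) + (-0.6667)·(1.3333) + (-2.6667)·(-1.6667) + (2.3333)·(-1.6667)) / 5 = 2.3333/5 = 0.4667
  S[U,W] = ((-2.6667)·(-3.3333) + (1.3333)·(3.6667) + (2.3333)·(-3.3333) + (-0.6667)·(0.6667) + (-2.6667)·(3.6667) + (2.3333)·(-1.3333)) / 5 = -7.3333/5 = -1.4667
  S[V,V] = ((0.3333)·(0.3333) + (0.3333)·(0.3333) + (1.3333)·(1.3333) + (1.3333)·(1.3333) + (-1.6667)·(-1.6667) + (-1.6667)·(-1.6667)) / 5 = 9.3333/5 = 1.8667
  S[V,W] = ((0.3333)·(-3.3333) + (0.3333)·(3.6667) + (1.3333)·(-3.3333) + (1.3333)·(0.6667) + (-1.6667)·(3.6667) + (-1.6667)·(-1.3333)) / 5 = -7.3333/5 = -1.4667
  S[W,W] = ((-3.3333)·(-3.3333) + (3.6667)·(3.6667) + (-3.3333)·(-3.3333) + (0.6667)·(0.6667) + (3.6667)·(3.6667) + (-1.3333)·(-1.3333)) / 5 = 51.3333/5 = 10.2667

S is symmetric (S[j,i] = S[i,j]). Assembling:

S = [[5.4667, 0.4667, -1.4667],
 [0.4667, 1.8667, -1.4667],
 [-1.4667, -1.4667, 10.2667]]


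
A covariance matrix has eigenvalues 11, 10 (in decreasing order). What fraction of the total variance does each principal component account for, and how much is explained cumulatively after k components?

Step 1 — total variance = trace(Sigma) = Σ λ_i = 11 + 10 = 21.

Step 2 — fraction explained by component i = λ_i / Σ λ:
  PC1: 11/21 = 0.5238
  PC2: 10/21 = 0.4762

Step 3 — cumulative fraction after k components = (λ_1 + ... + λ_k) / Σ λ:
  k = 1: 11/21 = 0.5238
  k = 2: (11 + 10)/21 = 21/21 = 1

Summary (fraction, with percent):

explained: PC1 0.5238 (52.38%), PC2 0.4762 (47.62%);  cumulative: 0.5238, 1


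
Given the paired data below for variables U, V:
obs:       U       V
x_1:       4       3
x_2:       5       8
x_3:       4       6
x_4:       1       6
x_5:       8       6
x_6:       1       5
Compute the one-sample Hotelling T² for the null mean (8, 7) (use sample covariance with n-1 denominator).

Step 1 — sample mean vector:
  mean(U) = (4 + 5 + 4 + 1 + 8 + 1) / 6 = 23/6 = 3.8333
  mean(V) = (3 + 8 + 6 + 6 + 6 + 5) / 6 = 34/6 = 5.6667
  x̄ = (3.8333, 5.6667),  deviation x̄ - mu_0 = (3.8333, 5.6667) - (8, 7) = (-4.1667, -1.3333).

Step 2 — sample covariance matrix, S[i,j] = (1/(n-1)) · Σ_k (x_{k,i} - mean_i) · (x_{k,j} - mean_j), divisor n-1 = 5:
  S[U,U] = ((0.1667)·(0.1667) + (1.1667)·(1.1667) + (0.1667)·(0.1667) + (-2.8333)·(-2.8333) + (4.1667)·(4.1667) + (-2.8333)·(-2.8333)) / 5 = 34.8333/5 = 6.9667
  S[U,V] = ((0.1667)·(-2.6667) + (1.1667)·(2.3333) + (0.1667)·(0.3333) + (-2.8333)·(0.3333) + (4.1667)·(0.3333) + (-2.8333)·(-0.6667)) / 5 = 4.6667/5 = 0.9333
  S[V,V] = ((-2.6667)·(-2.6667) + (2.3333)·(2.3333) + (0.3333)·(0.3333) + (0.3333)·(0.3333) + (0.3333)·(0.3333) + (-0.6667)·(-0.6667)) / 5 = 13.3333/5 = 2.6667
  S = [[6.9667, 0.9333],
 [0.9333, 2.6667]].

Step 3 — invert S. det(S) = 6.9667·2.6667 - (0.9333)² = 17.7067.
  S^{-1} = (1/det) · [[d, -b], [-b, a]] = [[0.1506, -0.0527],
 [-0.0527, 0.3934]].

Step 4 — quadratic form (x̄ - mu_0)^T · S^{-1} · (x̄ - mu_0):
  S^{-1} · (x̄ - mu_0) = (-0.5572, -0.305),
  (x̄ - mu_0)^T · [...] = (-4.1667)·(-0.5572) + (-1.3333)·(-0.305) = 2.7284.

Step 5 — scale by n: T² = 6 · 2.7284 = 16.3705.

T² ≈ 16.3705


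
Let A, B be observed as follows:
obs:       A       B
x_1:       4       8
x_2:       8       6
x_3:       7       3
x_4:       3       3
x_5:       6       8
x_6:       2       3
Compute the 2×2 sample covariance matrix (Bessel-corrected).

Step 1 — column means:
  mean(A) = (4 + 8 + 7 + 3 + 6 + 2) / 6 = 30/6 = 5
  mean(B) = (8 + 6 + 3 + 3 + 8 + 3) / 6 = 31/6 = 5.1667

Step 2 — sample covariance S[i,j] = (1/(n-1)) · Σ_k (x_{k,i} - mean_i) · (x_{k,j} - mean_j), with n-1 = 5.
  S[A,A] = ((-1)·(-1) + (3)·(3) + (2)·(2) + (-2)·(-2) + (1)·(1) + (-3)·(-3)) / 5 = 28/5 = 5.6
  S[A,B] = ((-1)·(2.8333) + (3)·(0.8333) + (2)·(-2.1667) + (-2)·(-2.1667) + (1)·(2.8333) + (-3)·(-2.1667)) / 5 = 9/5 = 1.8
  S[B,B] = ((2.8333)·(2.8333) + (0.8333)·(0.8333) + (-2.1667)·(-2.1667) + (-2.1667)·(-2.1667) + (2.8333)·(2.8333) + (-2.1667)·(-2.1667)) / 5 = 30.8333/5 = 6.1667

S is symmetric (S[j,i] = S[i,j]). Assembling:

S = [[5.6, 1.8],
 [1.8, 6.1667]]


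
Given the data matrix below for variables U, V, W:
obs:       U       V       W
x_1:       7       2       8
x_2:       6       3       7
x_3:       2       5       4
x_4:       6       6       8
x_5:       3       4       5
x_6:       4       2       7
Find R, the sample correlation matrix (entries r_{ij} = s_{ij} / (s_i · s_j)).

Step 1 — column means:
  mean(U) = (7 + 6 + 2 + 6 + 3 + 4) / 6 = 28/6 = 4.6667
  mean(V) = (2 + 3 + 5 + 6 + 4 + 2) / 6 = 22/6 = 3.6667
  mean(W) = (8 + 7 + 4 + 8 + 5 + 7) / 6 = 39/6 = 6.5

Step 2 — sample variances and covariances s[i,j] = (1/(n-1)) · Σ_k (x_{k,i} - mean_i) · (x_{k,j} - mean_j), with n-1 = 5:
  s[U,U] = ((2.3333)·(2.3333) + (1.3333)·(1.3333) + (-2.6667)·(-2.6667) + (1.3333)·(1.3333) + (-1.6667)·(-1.6667) + (-0.6667)·(-0.6667)) / 5 = 19.3333/5 = 3.8667
  s[U,V] = ((2.3333)·(-1.6667) + (1.3333)·(-0.6667) + (-2.6667)·(1.3333) + (1.3333)·(2.3333) + (-1.6667)·(0.3333) + (-0.6667)·(-1.6667)) / 5 = -4.6667/5 = -0.9333
  s[U,W] = ((2.3333)·(1.5) + (1.3333)·(0.5) + (-2.6667)·(-2.5) + (1.3333)·(1.5) + (-1.6667)·(-1.5) + (-0.6667)·(0.5)) / 5 = 15/5 = 3
  s[V,V] = ((-1.6667)·(-1.6667) + (-0.6667)·(-0.6667) + (1.3333)·(1.3333) + (2.3333)·(2.3333) + (0.3333)·(0.3333) + (-1.6667)·(-1.6667)) / 5 = 13.3333/5 = 2.6667
  s[V,W] = ((-1.6667)·(1.5) + (-0.6667)·(0.5) + (1.3333)·(-2.5) + (2.3333)·(1.5) + (0.3333)·(-1.5) + (-1.6667)·(0.5)) / 5 = -4/5 = -0.8
  s[W,W] = ((1.5)·(1.5) + (0.5)·(0.5) + (-2.5)·(-2.5) + (1.5)·(1.5) + (-1.5)·(-1.5) + (0.5)·(0.5)) / 5 = 13.5/5 = 2.7
  Sample standard deviations s_i = √(s[i,i]):
  s(U) = √(3.8667) = 1.9664
  s(V) = √(2.6667) = 1.633
  s(W) = √(2.7) = 1.6432

Step 3 — r_{ij} = s_{ij} / (s_i · s_j):
  r[U,U] = 1 (diagonal).
  r[U,V] = -0.9333 / (1.9664 · 1.633) = -0.9333 / 3.2111 = -0.2907
  r[U,W] = 3 / (1.9664 · 1.6432) = 3 / 3.2311 = 0.9285
  r[V,V] = 1 (diagonal).
  r[V,W] = -0.8 / (1.633 · 1.6432) = -0.8 / 2.6833 = -0.2981
  r[W,W] = 1 (diagonal).

R is symmetric with unit diagonal. Assembling:

R = [[1, -0.2907, 0.9285],
 [-0.2907, 1, -0.2981],
 [0.9285, -0.2981, 1]]


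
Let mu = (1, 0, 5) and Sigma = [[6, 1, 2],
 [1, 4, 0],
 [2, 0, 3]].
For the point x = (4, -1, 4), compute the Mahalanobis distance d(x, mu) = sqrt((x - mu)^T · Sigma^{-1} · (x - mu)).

Step 1 — centre the observation: (x - mu) = (3, -1, -1).

Step 2 — invert Sigma (cofactor / det for 3×3, or solve directly):
  Sigma^{-1} = [[0.2264, -0.0566, -0.1509],
 [-0.0566, 0.2642, 0.0377],
 [-0.1509, 0.0377, 0.434]].

Step 3 — form the quadratic (x - mu)^T · Sigma^{-1} · (x - mu):
  Sigma^{-1} · (x - mu) = (0.8868, -0.4717, -0.9245).
  (x - mu)^T · [Sigma^{-1} · (x - mu)] = (3)·(0.8868) + (-1)·(-0.4717) + (-1)·(-0.9245) = 4.0566.

Step 4 — take square root: d = √(4.0566) ≈ 2.0141.

d(x, mu) = √(4.0566) ≈ 2.0141


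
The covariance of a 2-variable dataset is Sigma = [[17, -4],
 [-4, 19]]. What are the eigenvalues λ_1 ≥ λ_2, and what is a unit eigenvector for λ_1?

Step 1 — characteristic polynomial of 2×2 Sigma:
  det(Sigma - λI) = λ² - trace · λ + det = 0.
  trace = 17 + 19 = 36, det = 17·19 - (-4)² = 307.
Step 2 — discriminant:
  Δ = trace² - 4·det = 1296 - 1228 = 68.
Step 3 — eigenvalues:
  λ = (trace ± √Δ)/2 = (36 ± 8.2462)/2,
  λ_1 = 22.1231,  λ_2 = 13.8769.

Step 4 — unit eigenvector for λ_1: solve (Sigma - λ_1 I)v = 0. First row:
  (17 - 22.1231)·v_x + (-4)·v_y = 0, i.e. (-5.1231)·v_x + (-4)·v_y = 0,
  so v ∝ (b, λ_1 - a) = (-4, 5.1231); multiply by -1 so the first entry is positive: u = (4, -5.1231).
  ||u|| = √((4)² + (-5.1231)²) = √(42.2462) ≈ 6.4997,
  v_1 = u/||u|| ≈ (0.6154, -0.7882) (||v_1|| = 1).

λ_1 = 22.1231,  λ_2 = 13.8769;  v_1 ≈ (0.6154, -0.7882)


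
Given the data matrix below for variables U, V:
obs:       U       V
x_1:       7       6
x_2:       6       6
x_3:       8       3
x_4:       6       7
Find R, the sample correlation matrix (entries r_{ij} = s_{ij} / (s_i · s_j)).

Step 1 — column means:
  mean(U) = (7 + 6 + 8 + 6) / 4 = 27/4 = 6.75
  mean(V) = (6 + 6 + 3 + 7) / 4 = 22/4 = 5.5

Step 2 — sample variances and covariances s[i,j] = (1/(n-1)) · Σ_k (x_{k,i} - mean_i) · (x_{k,j} - mean_j), with n-1 = 3:
  s[U,U] = ((0.25)·(0.25) + (-0.75)·(-0.75) + (1.25)·(1.25) + (-0.75)·(-0.75)) / 3 = 2.75/3 = 0.9167
  s[U,V] = ((0.25)·(0.5) + (-0.75)·(0.5) + (1.25)·(-2.5) + (-0.75)·(1.5)) / 3 = -4.5/3 = -1.5
  s[V,V] = ((0.5)·(0.5) + (0.5)·(0.5) + (-2.5)·(-2.5) + (1.5)·(1.5)) / 3 = 9/3 = 3
  Sample standard deviations s_i = √(s[i,i]):
  s(U) = √(0.9167) = 0.9574
  s(V) = √(3) = 1.7321

Step 3 — r_{ij} = s_{ij} / (s_i · s_j):
  r[U,U] = 1 (diagonal).
  r[U,V] = -1.5 / (0.9574 · 1.7321) = -1.5 / 1.6583 = -0.9045
  r[V,V] = 1 (diagonal).

R is symmetric with unit diagonal. Assembling:

R = [[1, -0.9045],
 [-0.9045, 1]]


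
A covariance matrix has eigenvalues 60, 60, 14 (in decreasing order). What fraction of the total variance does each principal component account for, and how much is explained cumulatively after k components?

Step 1 — total variance = trace(Sigma) = Σ λ_i = 60 + 60 + 14 = 134.

Step 2 — fraction explained by component i = λ_i / Σ λ:
  PC1: 60/134 = 0.4478
  PC2: 60/134 = 0.4478
  PC3: 14/134 = 0.1045

Step 3 — cumulative fraction after k components = (λ_1 + ... + λ_k) / Σ λ:
  k = 1: 60/134 = 0.4478
  k = 2: (60 + 60)/134 = 120/134 = 0.8955
  k = 3: (60 + 60 + 14)/134 = 134/134 = 1

Summary (fraction, with percent):

explained: PC1 0.4478 (44.78%), PC2 0.4478 (44.78%), PC3 0.1045 (10.45%);  cumulative: 0.4478, 0.8955, 1


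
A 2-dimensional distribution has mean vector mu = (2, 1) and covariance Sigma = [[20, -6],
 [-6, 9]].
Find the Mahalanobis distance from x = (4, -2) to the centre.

Step 1 — centre the observation: (x - mu) = (2, -3).

Step 2 — invert Sigma. det(Sigma) = 20·9 - (-6)² = 144.
  Sigma^{-1} = (1/det) · [[d, -b], [-b, a]] = [[0.0625, 0.0417],
 [0.0417, 0.1389]].

Step 3 — form the quadratic (x - mu)^T · Sigma^{-1} · (x - mu):
  Sigma^{-1} · (x - mu) = (0, -0.3333).
  (x - mu)^T · [Sigma^{-1} · (x - mu)] = (2)·(0) + (-3)·(-0.3333) = 1.

Step 4 — take square root: d = √(1) ≈ 1.

d(x, mu) = √(1) ≈ 1


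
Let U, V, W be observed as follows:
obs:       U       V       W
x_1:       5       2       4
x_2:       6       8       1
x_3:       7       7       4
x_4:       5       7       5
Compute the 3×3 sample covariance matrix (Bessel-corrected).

Step 1 — column means:
  mean(U) = (5 + 6 + 7 + 5) / 4 = 23/4 = 5.75
  mean(V) = (2 + 8 + 7 + 7) / 4 = 24/4 = 6
  mean(W) = (4 + 1 + 4 + 5) / 4 = 14/4 = 3.5

Step 2 — sample covariance S[i,j] = (1/(n-1)) · Σ_k (x_{k,i} - mean_i) · (x_{k,j} - mean_j), with n-1 = 3.
  S[U,U] = ((-0.75)·(-0.75) + (0.25)·(0.25) + (1.25)·(1.25) + (-0.75)·(-0.75)) / 3 = 2.75/3 = 0.9167
  S[U,V] = ((-0.75)·(-4) + (0.25)·(2) + (1.25)·(1) + (-0.75)·(1)) / 3 = 4/3 = 1.3333
  S[U,W] = ((-0.75)·(0.5) + (0.25)·(-2.5) + (1.25)·(0.5) + (-0.75)·(1.5)) / 3 = -1.5/3 = -0.5
  S[V,V] = ((-4)·(-4) + (2)·(2) + (1)·(1) + (1)·(1)) / 3 = 22/3 = 7.3333
  S[V,W] = ((-4)·(0.5) + (2)·(-2.5) + (1)·(0.5) + (1)·(1.5)) / 3 = -5/3 = -1.6667
  S[W,W] = ((0.5)·(0.5) + (-2.5)·(-2.5) + (0.5)·(0.5) + (1.5)·(1.5)) / 3 = 9/3 = 3

S is symmetric (S[j,i] = S[i,j]). Assembling:

S = [[0.9167, 1.3333, -0.5],
 [1.3333, 7.3333, -1.6667],
 [-0.5, -1.6667, 3]]


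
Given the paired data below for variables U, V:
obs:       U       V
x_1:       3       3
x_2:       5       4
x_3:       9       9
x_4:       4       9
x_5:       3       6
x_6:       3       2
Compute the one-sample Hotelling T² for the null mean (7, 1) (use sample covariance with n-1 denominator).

Step 1 — sample mean vector:
  mean(U) = (3 + 5 + 9 + 4 + 3 + 3) / 6 = 27/6 = 4.5
  mean(V) = (3 + 4 + 9 + 9 + 6 + 2) / 6 = 33/6 = 5.5
  x̄ = (4.5, 5.5),  deviation x̄ - mu_0 = (4.5, 5.5) - (7, 1) = (-2.5, 4.5).

Step 2 — sample covariance matrix, S[i,j] = (1/(n-1)) · Σ_k (x_{k,i} - mean_i) · (x_{k,j} - mean_j), divisor n-1 = 5:
  S[U,U] = ((-1.5)·(-1.5) + (0.5)·(0.5) + (4.5)·(4.5) + (-0.5)·(-0.5) + (-1.5)·(-1.5) + (-1.5)·(-1.5)) / 5 = 27.5/5 = 5.5
  S[U,V] = ((-1.5)·(-2.5) + (0.5)·(-1.5) + (4.5)·(3.5) + (-0.5)·(3.5) + (-1.5)·(0.5) + (-1.5)·(-3.5)) / 5 = 21.5/5 = 4.3
  S[V,V] = ((-2.5)·(-2.5) + (-1.5)·(-1.5) + (3.5)·(3.5) + (3.5)·(3.5) + (0.5)·(0.5) + (-3.5)·(-3.5)) / 5 = 45.5/5 = 9.1
  S = [[5.5, 4.3],
 [4.3, 9.1]].

Step 3 — invert S. det(S) = 5.5·9.1 - (4.3)² = 31.56.
  S^{-1} = (1/det) · [[d, -b], [-b, a]] = [[0.2883, -0.1362],
 [-0.1362, 0.1743]].

Step 4 — quadratic form (x̄ - mu_0)^T · S^{-1} · (x̄ - mu_0):
  S^{-1} · (x̄ - mu_0) = (-1.334, 1.1248),
  (x̄ - mu_0)^T · [...] = (-2.5)·(-1.334) + (4.5)·(1.1248) = 8.3967.

Step 5 — scale by n: T² = 6 · 8.3967 = 50.3802.

T² ≈ 50.3802


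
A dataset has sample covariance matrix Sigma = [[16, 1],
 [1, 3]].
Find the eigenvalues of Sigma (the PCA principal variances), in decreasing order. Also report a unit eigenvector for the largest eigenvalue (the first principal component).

Step 1 — characteristic polynomial of 2×2 Sigma:
  det(Sigma - λI) = λ² - trace · λ + det = 0.
  trace = 16 + 3 = 19, det = 16·3 - (1)² = 47.
Step 2 — discriminant:
  Δ = trace² - 4·det = 361 - 188 = 173.
Step 3 — eigenvalues:
  λ = (trace ± √Δ)/2 = (19 ± 13.1529)/2,
  λ_1 = 16.0765,  λ_2 = 2.9235.

Step 4 — unit eigenvector for λ_1: solve (Sigma - λ_1 I)v = 0. First row:
  (16 - 16.0765)·v_x + (1)·v_y = 0, i.e. (-0.0765)·v_x + (1)·v_y = 0,
  so v ∝ (b, λ_1 - a) = (1, 0.0765) = u.
  ||u|| = √((1)² + (0.0765)²) = √(1.0058) ≈ 1.0029,
  v_1 = u/||u|| ≈ (0.9971, 0.0763) (||v_1|| = 1).

λ_1 = 16.0765,  λ_2 = 2.9235;  v_1 ≈ (0.9971, 0.0763)


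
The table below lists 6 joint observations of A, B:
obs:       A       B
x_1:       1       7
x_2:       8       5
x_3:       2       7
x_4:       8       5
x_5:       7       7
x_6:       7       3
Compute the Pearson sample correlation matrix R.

Step 1 — column means:
  mean(A) = (1 + 8 + 2 + 8 + 7 + 7) / 6 = 33/6 = 5.5
  mean(B) = (7 + 5 + 7 + 5 + 7 + 3) / 6 = 34/6 = 5.6667

Step 2 — sample variances and covariances s[i,j] = (1/(n-1)) · Σ_k (x_{k,i} - mean_i) · (x_{k,j} - mean_j), with n-1 = 5:
  s[A,A] = ((-4.5)·(-4.5) + (2.5)·(2.5) + (-3.5)·(-3.5) + (2.5)·(2.5) + (1.5)·(1.5) + (1.5)·(1.5)) / 5 = 49.5/5 = 9.9
  s[A,B] = ((-4.5)·(1.3333) + (2.5)·(-0.6667) + (-3.5)·(1.3333) + (2.5)·(-0.6667) + (1.5)·(1.3333) + (1.5)·(-2.6667)) / 5 = -16/5 = -3.2
  s[B,B] = ((1.3333)·(1.3333) + (-0.6667)·(-0.6667) + (1.3333)·(1.3333) + (-0.6667)·(-0.6667) + (1.3333)·(1.3333) + (-2.6667)·(-2.6667)) / 5 = 13.3333/5 = 2.6667
  Sample standard deviations s_i = √(s[i,i]):
  s(A) = √(9.9) = 3.1464
  s(B) = √(2.6667) = 1.633

Step 3 — r_{ij} = s_{ij} / (s_i · s_j):
  r[A,A] = 1 (diagonal).
  r[A,B] = -3.2 / (3.1464 · 1.633) = -3.2 / 5.1381 = -0.6228
  r[B,B] = 1 (diagonal).

R is symmetric with unit diagonal. Assembling:

R = [[1, -0.6228],
 [-0.6228, 1]]


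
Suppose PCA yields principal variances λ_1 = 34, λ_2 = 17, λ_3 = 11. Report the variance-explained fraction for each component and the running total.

Step 1 — total variance = trace(Sigma) = Σ λ_i = 34 + 17 + 11 = 62.

Step 2 — fraction explained by component i = λ_i / Σ λ:
  PC1: 34/62 = 0.5484
  PC2: 17/62 = 0.2742
  PC3: 11/62 = 0.1774

Step 3 — cumulative fraction after k components = (λ_1 + ... + λ_k) / Σ λ:
  k = 1: 34/62 = 0.5484
  k = 2: (34 + 17)/62 = 51/62 = 0.8226
  k = 3: (34 + 17 + 11)/62 = 62/62 = 1

Summary (fraction, with percent):

explained: PC1 0.5484 (54.84%), PC2 0.2742 (27.42%), PC3 0.1774 (17.74%);  cumulative: 0.5484, 0.8226, 1


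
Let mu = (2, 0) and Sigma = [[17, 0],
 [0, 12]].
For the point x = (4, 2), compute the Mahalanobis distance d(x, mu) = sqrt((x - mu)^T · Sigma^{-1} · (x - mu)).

Step 1 — centre the observation: (x - mu) = (2, 2).

Step 2 — invert Sigma. det(Sigma) = 17·12 - (0)² = 204.
  Sigma^{-1} = (1/det) · [[d, -b], [-b, a]] = [[0.0588, 0],
 [0, 0.0833]].

Step 3 — form the quadratic (x - mu)^T · Sigma^{-1} · (x - mu):
  Sigma^{-1} · (x - mu) = (0.1176, 0.1667).
  (x - mu)^T · [Sigma^{-1} · (x - mu)] = (2)·(0.1176) + (2)·(0.1667) = 0.5686.

Step 4 — take square root: d = √(0.5686) ≈ 0.7541.

d(x, mu) = √(0.5686) ≈ 0.7541


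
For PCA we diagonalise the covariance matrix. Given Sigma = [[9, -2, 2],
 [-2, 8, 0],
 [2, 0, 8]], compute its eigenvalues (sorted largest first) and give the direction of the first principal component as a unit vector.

Step 1 — characteristic polynomial p(λ) = det(λI - Sigma) = λ³ - tr·λ² + c_1·λ - det, where tr = trace, c_1 = sum of the principal 2×2 minors, det = det(Sigma):
  tr = 9 + 8 + 8 = 25,
  c_1 = (9·8 - (-2)²) + (9·8 - (2)²) + (8·8 - (0)²) = 68 + 68 + 64 = 200,
  det = 9·(8·8 - (0)²) - (-2)·((-2)·8 - (0)·(2)) + (2)·((-2)·(0) - 8·(2)) = 9·(64) - (-2)·(-16) + (2)·(-16) = 512.
  So p(λ) = λ³ - 25λ² + 200λ - 512.
Step 2 — look for an integer root (rational root theorem: any rational root is an integer divisor of 512). Testing λ = 8:
  p(8) = 512 - 1600 + 1600 - 512 = 0  ✓
  Dividing out (λ - 8): p(λ) = (λ - 8)(λ² - 17λ + 64).
Step 3 — remaining eigenvalues from the quadratic λ² - 17λ + 64 = 0:
  Δ = 17² - 4·64 = 289 - 256 = 33,  λ = (17 ± √33)/2 = (17 ± 5.7446)/2 ≈ 11.3723 or 5.6277.
  Sorted: λ_1 = 11.3723,  λ_2 = 8,  λ_3 = 5.6277  (check: sum = 25 = tr ✓).

Step 4 — unit eigenvector for λ_1 ≈ 11.3723: v spans the null space of (Sigma - λ_1 I), whose rows are
  r_1 = (-2.3723, -2, 2),  r_2 = (-2, -3.3723, 0),  r_3 = (2, 0, -3.3723).
  v is orthogonal to every row, so take v ∝ r_1 × r_2 = ((-2)·(0) - (2)·(-3.3723), (2)·(-2) - (-2.3723)·(0), (-2.3723)·(-3.3723) - (-2)·(-2)) ≈ (6.7446, -4, 4).
  Let u = (6.7446, -4, 4).
  ||u|| = √((6.7446)² + (-4)² + (4)²) = √(77.4891) ≈ 8.8028,  v_1 = u/||u|| ≈ (0.7662, -0.4544, 0.4544) (||v_1|| = 1).

λ_1 = 11.3723,  λ_2 = 8,  λ_3 = 5.6277;  v_1 ≈ (0.7662, -0.4544, 0.4544)


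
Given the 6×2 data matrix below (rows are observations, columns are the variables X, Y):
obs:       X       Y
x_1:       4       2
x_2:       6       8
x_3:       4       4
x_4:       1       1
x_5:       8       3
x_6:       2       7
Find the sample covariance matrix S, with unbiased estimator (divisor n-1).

Step 1 — column means:
  mean(X) = (4 + 6 + 4 + 1 + 8 + 2) / 6 = 25/6 = 4.1667
  mean(Y) = (2 + 8 + 4 + 1 + 3 + 7) / 6 = 25/6 = 4.1667

Step 2 — sample covariance S[i,j] = (1/(n-1)) · Σ_k (x_{k,i} - mean_i) · (x_{k,j} - mean_j), with n-1 = 5.
  S[X,X] = ((-0.1667)·(-0.1667) + (1.8333)·(1.8333) + (-0.1667)·(-0.1667) + (-3.1667)·(-3.1667) + (3.8333)·(3.8333) + (-2.1667)·(-2.1667)) / 5 = 32.8333/5 = 6.5667
  S[X,Y] = ((-0.1667)·(-2.1667) + (1.8333)·(3.8333) + (-0.1667)·(-0.1667) + (-3.1667)·(-3.1667) + (3.8333)·(-1.1667) + (-2.1667)·(2.8333)) / 5 = 6.8333/5 = 1.3667
  S[Y,Y] = ((-2.1667)·(-2.1667) + (3.8333)·(3.8333) + (-0.1667)·(-0.1667) + (-3.1667)·(-3.1667) + (-1.1667)·(-1.1667) + (2.8333)·(2.8333)) / 5 = 38.8333/5 = 7.7667

S is symmetric (S[j,i] = S[i,j]). Assembling:

S = [[6.5667, 1.3667],
 [1.3667, 7.7667]]


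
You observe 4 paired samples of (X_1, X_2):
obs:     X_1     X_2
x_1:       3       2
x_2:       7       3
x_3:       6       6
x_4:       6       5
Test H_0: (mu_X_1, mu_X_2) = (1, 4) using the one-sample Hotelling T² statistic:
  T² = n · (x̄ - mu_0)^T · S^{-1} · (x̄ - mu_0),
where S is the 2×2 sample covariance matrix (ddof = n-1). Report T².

Step 1 — sample mean vector:
  mean(X_1) = (3 + 7 + 6 + 6) / 4 = 22/4 = 5.5
  mean(X_2) = (2 + 3 + 6 + 5) / 4 = 16/4 = 4
  x̄ = (5.5, 4),  deviation x̄ - mu_0 = (5.5, 4) - (1, 4) = (4.5, 0).

Step 2 — sample covariance matrix, S[i,j] = (1/(n-1)) · Σ_k (x_{k,i} - mean_i) · (x_{k,j} - mean_j), divisor n-1 = 3:
  S[X_1,X_1] = ((-2.5)·(-2.5) + (1.5)·(1.5) + (0.5)·(0.5) + (0.5)·(0.5)) / 3 = 9/3 = 3
  S[X_1,X_2] = ((-2.5)·(-2) + (1.5)·(-1) + (0.5)·(2) + (0.5)·(1)) / 3 = 5/3 = 1.6667
  S[X_2,X_2] = ((-2)·(-2) + (-1)·(-1) + (2)·(2) + (1)·(1)) / 3 = 10/3 = 3.3333
  S = [[3, 1.6667],
 [1.6667, 3.3333]].

Step 3 — invert S. det(S) = 3·3.3333 - (1.6667)² = 7.2222.
  S^{-1} = (1/det) · [[d, -b], [-b, a]] = [[0.4615, -0.2308],
 [-0.2308, 0.4154]].

Step 4 — quadratic form (x̄ - mu_0)^T · S^{-1} · (x̄ - mu_0):
  S^{-1} · (x̄ - mu_0) = (2.0769, -1.0385),
  (x̄ - mu_0)^T · [...] = (4.5)·(2.0769) + (0)·(-1.0385) = 9.3462.

Step 5 — scale by n: T² = 4 · 9.3462 = 37.3846.

T² ≈ 37.3846


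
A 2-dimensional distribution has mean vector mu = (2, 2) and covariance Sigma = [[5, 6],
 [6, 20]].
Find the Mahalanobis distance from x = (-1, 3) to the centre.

Step 1 — centre the observation: (x - mu) = (-3, 1).

Step 2 — invert Sigma. det(Sigma) = 5·20 - (6)² = 64.
  Sigma^{-1} = (1/det) · [[d, -b], [-b, a]] = [[0.3125, -0.0938],
 [-0.0938, 0.0781]].

Step 3 — form the quadratic (x - mu)^T · Sigma^{-1} · (x - mu):
  Sigma^{-1} · (x - mu) = (-1.0313, 0.3594).
  (x - mu)^T · [Sigma^{-1} · (x - mu)] = (-3)·(-1.0313) + (1)·(0.3594) = 3.4531.

Step 4 — take square root: d = √(3.4531) ≈ 1.8583.

d(x, mu) = √(3.4531) ≈ 1.8583


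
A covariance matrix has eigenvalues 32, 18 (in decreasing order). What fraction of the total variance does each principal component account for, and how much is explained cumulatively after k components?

Step 1 — total variance = trace(Sigma) = Σ λ_i = 32 + 18 = 50.

Step 2 — fraction explained by component i = λ_i / Σ λ:
  PC1: 32/50 = 0.64
  PC2: 18/50 = 0.36

Step 3 — cumulative fraction after k components = (λ_1 + ... + λ_k) / Σ λ:
  k = 1: 32/50 = 0.64
  k = 2: (32 + 18)/50 = 50/50 = 1

Summary (fraction, with percent):

explained: PC1 0.64 (64%), PC2 0.36 (36%);  cumulative: 0.64, 1


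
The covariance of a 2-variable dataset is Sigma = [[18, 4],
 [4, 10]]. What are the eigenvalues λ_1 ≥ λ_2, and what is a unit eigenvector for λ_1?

Step 1 — characteristic polynomial of 2×2 Sigma:
  det(Sigma - λI) = λ² - trace · λ + det = 0.
  trace = 18 + 10 = 28, det = 18·10 - (4)² = 164.
Step 2 — discriminant:
  Δ = trace² - 4·det = 784 - 656 = 128.
Step 3 — eigenvalues:
  λ = (trace ± √Δ)/2 = (28 ± 11.3137)/2,
  λ_1 = 19.6569,  λ_2 = 8.3431.

Step 4 — unit eigenvector for λ_1: solve (Sigma - λ_1 I)v = 0. First row:
  (18 - 19.6569)·v_x + (4)·v_y = 0, i.e. (-1.6569)·v_x + (4)·v_y = 0,
  so v ∝ (b, λ_1 - a) = (4, 1.6569) = u.
  ||u|| = √((4)² + (1.6569)²) = √(18.7452) ≈ 4.3296,
  v_1 = u/||u|| ≈ (0.9239, 0.3827) (||v_1|| = 1).

λ_1 = 19.6569,  λ_2 = 8.3431;  v_1 ≈ (0.9239, 0.3827)


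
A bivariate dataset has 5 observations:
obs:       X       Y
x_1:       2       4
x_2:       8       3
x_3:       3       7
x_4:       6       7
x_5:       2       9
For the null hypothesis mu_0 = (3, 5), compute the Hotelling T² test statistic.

Step 1 — sample mean vector:
  mean(X) = (2 + 8 + 3 + 6 + 2) / 5 = 21/5 = 4.2
  mean(Y) = (4 + 3 + 7 + 7 + 9) / 5 = 30/5 = 6
  x̄ = (4.2, 6),  deviation x̄ - mu_0 = (4.2, 6) - (3, 5) = (1.2, 1).

Step 2 — sample covariance matrix, S[i,j] = (1/(n-1)) · Σ_k (x_{k,i} - mean_i) · (x_{k,j} - mean_j), divisor n-1 = 4:
  S[X,X] = ((-2.2)·(-2.2) + (3.8)·(3.8) + (-1.2)·(-1.2) + (1.8)·(1.8) + (-2.2)·(-2.2)) / 4 = 28.8/4 = 7.2
  S[X,Y] = ((-2.2)·(-2) + (3.8)·(-3) + (-1.2)·(1) + (1.8)·(1) + (-2.2)·(3)) / 4 = -13/4 = -3.25
  S[Y,Y] = ((-2)·(-2) + (-3)·(-3) + (1)·(1) + (1)·(1) + (3)·(3)) / 4 = 24/4 = 6
  S = [[7.2, -3.25],
 [-3.25, 6]].

Step 3 — invert S. det(S) = 7.2·6 - (-3.25)² = 32.6375.
  S^{-1} = (1/det) · [[d, -b], [-b, a]] = [[0.1838, 0.0996],
 [0.0996, 0.2206]].

Step 4 — quadratic form (x̄ - mu_0)^T · S^{-1} · (x̄ - mu_0):
  S^{-1} · (x̄ - mu_0) = (0.3202, 0.3401),
  (x̄ - mu_0)^T · [...] = (1.2)·(0.3202) + (1)·(0.3401) = 0.7243.

Step 5 — scale by n: T² = 5 · 0.7243 = 3.6216.

T² ≈ 3.6216


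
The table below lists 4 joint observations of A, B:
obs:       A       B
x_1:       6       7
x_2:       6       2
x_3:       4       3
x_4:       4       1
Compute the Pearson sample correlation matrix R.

Step 1 — column means:
  mean(A) = (6 + 6 + 4 + 4) / 4 = 20/4 = 5
  mean(B) = (7 + 2 + 3 + 1) / 4 = 13/4 = 3.25

Step 2 — sample variances and covariances s[i,j] = (1/(n-1)) · Σ_k (x_{k,i} - mean_i) · (x_{k,j} - mean_j), with n-1 = 3:
  s[A,A] = ((1)·(1) + (1)·(1) + (-1)·(-1) + (-1)·(-1)) / 3 = 4/3 = 1.3333
  s[A,B] = ((1)·(3.75) + (1)·(-1.25) + (-1)·(-0.25) + (-1)·(-2.25)) / 3 = 5/3 = 1.6667
  s[B,B] = ((3.75)·(3.75) + (-1.25)·(-1.25) + (-0.25)·(-0.25) + (-2.25)·(-2.25)) / 3 = 20.75/3 = 6.9167
  Sample standard deviations s_i = √(s[i,i]):
  s(A) = √(1.3333) = 1.1547
  s(B) = √(6.9167) = 2.63

Step 3 — r_{ij} = s_{ij} / (s_i · s_j):
  r[A,A] = 1 (diagonal).
  r[A,B] = 1.6667 / (1.1547 · 2.63) = 1.6667 / 3.0368 = 0.5488
  r[B,B] = 1 (diagonal).

R is symmetric with unit diagonal. Assembling:

R = [[1, 0.5488],
 [0.5488, 1]]


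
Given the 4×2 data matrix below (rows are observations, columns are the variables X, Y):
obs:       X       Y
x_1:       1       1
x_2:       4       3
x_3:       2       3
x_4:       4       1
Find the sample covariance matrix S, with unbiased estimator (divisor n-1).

Step 1 — column means:
  mean(X) = (1 + 4 + 2 + 4) / 4 = 11/4 = 2.75
  mean(Y) = (1 + 3 + 3 + 1) / 4 = 8/4 = 2

Step 2 — sample covariance S[i,j] = (1/(n-1)) · Σ_k (x_{k,i} - mean_i) · (x_{k,j} - mean_j), with n-1 = 3.
  S[X,X] = ((-1.75)·(-1.75) + (1.25)·(1.25) + (-0.75)·(-0.75) + (1.25)·(1.25)) / 3 = 6.75/3 = 2.25
  S[X,Y] = ((-1.75)·(-1) + (1.25)·(1) + (-0.75)·(1) + (1.25)·(-1)) / 3 = 1/3 = 0.3333
  S[Y,Y] = ((-1)·(-1) + (1)·(1) + (1)·(1) + (-1)·(-1)) / 3 = 4/3 = 1.3333

S is symmetric (S[j,i] = S[i,j]). Assembling:

S = [[2.25, 0.3333],
 [0.3333, 1.3333]]


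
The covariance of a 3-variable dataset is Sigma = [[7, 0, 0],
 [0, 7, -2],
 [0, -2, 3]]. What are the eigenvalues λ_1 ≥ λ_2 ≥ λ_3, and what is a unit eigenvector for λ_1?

Step 1 — characteristic polynomial p(λ) = det(λI - Sigma) = λ³ - tr·λ² + c_1·λ - det, where tr = trace, c_1 = sum of the principal 2×2 minors, det = det(Sigma):
  tr = 7 + 7 + 3 = 17,
  c_1 = (7·7 - (0)²) + (7·3 - (0)²) + (7·3 - (-2)²) = 49 + 21 + 17 = 87,
  det = 7·(7·3 - (-2)²) - (0)·((0)·3 - (-2)·(0)) + (0)·((0)·(-2) - 7·(0)) = 7·(17) - (0)·(0) + (0)·(0) = 119.
  So p(λ) = λ³ - 17λ² + 87λ - 119.
Step 2 — look for an integer root (rational root theorem: any rational root is an integer divisor of 119). Testing λ = 7:
  p(7) = 343 - 833 + 609 - 119 = 0  ✓
  Dividing out (λ - 7): p(λ) = (λ - 7)(λ² - 10λ + 17).
Step 3 — remaining eigenvalues from the quadratic λ² - 10λ + 17 = 0:
  Δ = 10² - 4·17 = 100 - 68 = 32,  λ = (10 ± √32)/2 = (10 ± 5.6569)/2 ≈ 7.8284 or 2.1716.
  Sorted: λ_1 = 7.8284,  λ_2 = 7,  λ_3 = 2.1716  (check: sum = 17 = tr ✓).

Step 4 — unit eigenvector for λ_1 ≈ 7.8284: v spans the null space of (Sigma - λ_1 I), whose rows are
  r_1 = (-0.8284, 0, 0),  r_2 = (0, -0.8284, -2),  r_3 = (0, -2, -4.8284).
  v is orthogonal to every row, so take v ∝ r_1 × r_2 = ((0)·(-2) - (0)·(-0.8284), (0)·(0) - (-0.8284)·(-2), (-0.8284)·(-0.8284) - (0)·(0)) ≈ (0, -1.6569, 0.6863).
  Rescale (multiply by -1 so the first nonzero entry is positive): u = (0, 1.6569, -0.6863).
  ||u|| = √((0)² + (1.6569)² + (-0.6863)²) = √(3.2162) ≈ 1.7934,  v_1 = u/||u|| ≈ (0, 0.9239, -0.3827) (||v_1|| = 1).

λ_1 = 7.8284,  λ_2 = 7,  λ_3 = 2.1716;  v_1 ≈ (0, 0.9239, -0.3827)


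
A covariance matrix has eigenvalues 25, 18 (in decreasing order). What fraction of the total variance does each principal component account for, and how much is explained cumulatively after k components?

Step 1 — total variance = trace(Sigma) = Σ λ_i = 25 + 18 = 43.

Step 2 — fraction explained by component i = λ_i / Σ λ:
  PC1: 25/43 = 0.5814
  PC2: 18/43 = 0.4186

Step 3 — cumulative fraction after k components = (λ_1 + ... + λ_k) / Σ λ:
  k = 1: 25/43 = 0.5814
  k = 2: (25 + 18)/43 = 43/43 = 1

Summary (fraction, with percent):

explained: PC1 0.5814 (58.14%), PC2 0.4186 (41.86%);  cumulative: 0.5814, 1


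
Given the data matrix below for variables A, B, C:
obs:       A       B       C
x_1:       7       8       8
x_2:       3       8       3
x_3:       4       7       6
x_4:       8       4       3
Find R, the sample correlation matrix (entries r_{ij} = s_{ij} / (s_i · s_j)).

Step 1 — column means:
  mean(A) = (7 + 3 + 4 + 8) / 4 = 22/4 = 5.5
  mean(B) = (8 + 8 + 7 + 4) / 4 = 27/4 = 6.75
  mean(C) = (8 + 3 + 6 + 3) / 4 = 20/4 = 5

Step 2 — sample variances and covariances s[i,j] = (1/(n-1)) · Σ_k (x_{k,i} - mean_i) · (x_{k,j} - mean_j), with n-1 = 3:
  s[A,A] = ((1.5)·(1.5) + (-2.5)·(-2.5) + (-1.5)·(-1.5) + (2.5)·(2.5)) / 3 = 17/3 = 5.6667
  s[A,B] = ((1.5)·(1.25) + (-2.5)·(1.25) + (-1.5)·(0.25) + (2.5)·(-2.75)) / 3 = -8.5/3 = -2.8333
  s[A,C] = ((1.5)·(3) + (-2.5)·(-2) + (-1.5)·(1) + (2.5)·(-2)) / 3 = 3/3 = 1
  s[B,B] = ((1.25)·(1.25) + (1.25)·(1.25) + (0.25)·(0.25) + (-2.75)·(-2.75)) / 3 = 10.75/3 = 3.5833
  s[B,C] = ((1.25)·(3) + (1.25)·(-2) + (0.25)·(1) + (-2.75)·(-2)) / 3 = 7/3 = 2.3333
  s[C,C] = ((3)·(3) + (-2)·(-2) + (1)·(1) + (-2)·(-2)) / 3 = 18/3 = 6
  Sample standard deviations s_i = √(s[i,i]):
  s(A) = √(5.6667) = 2.3805
  s(B) = √(3.5833) = 1.893
  s(C) = √(6) = 2.4495

Step 3 — r_{ij} = s_{ij} / (s_i · s_j):
  r[A,A] = 1 (diagonal).
  r[A,B] = -2.8333 / (2.3805 · 1.893) = -2.8333 / 4.5062 = -0.6288
  r[A,C] = 1 / (2.3805 · 2.4495) = 1 / 5.831 = 0.1715
  r[B,B] = 1 (diagonal).
  r[B,C] = 2.3333 / (1.893 · 2.4495) = 2.3333 / 4.6368 = 0.5032
  r[C,C] = 1 (diagonal).

R is symmetric with unit diagonal. Assembling:

R = [[1, -0.6288, 0.1715],
 [-0.6288, 1, 0.5032],
 [0.1715, 0.5032, 1]]


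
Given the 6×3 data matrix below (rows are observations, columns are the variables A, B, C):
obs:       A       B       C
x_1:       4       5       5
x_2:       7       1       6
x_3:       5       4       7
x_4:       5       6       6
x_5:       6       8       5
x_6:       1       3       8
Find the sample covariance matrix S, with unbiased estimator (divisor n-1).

Step 1 — column means:
  mean(A) = (4 + 7 + 5 + 5 + 6 + 1) / 6 = 28/6 = 4.6667
  mean(B) = (5 + 1 + 4 + 6 + 8 + 3) / 6 = 27/6 = 4.5
  mean(C) = (5 + 6 + 7 + 6 + 5 + 8) / 6 = 37/6 = 6.1667

Step 2 — sample covariance S[i,j] = (1/(n-1)) · Σ_k (x_{k,i} - mean_i) · (x_{k,j} - mean_j), with n-1 = 5.
  S[A,A] = ((-0.6667)·(-0.6667) + (2.3333)·(2.3333) + (0.3333)·(0.3333) + (0.3333)·(0.3333) + (1.3333)·(1.3333) + (-3.6667)·(-3.6667)) / 5 = 21.3333/5 = 4.2667
  S[A,B] = ((-0.6667)·(0.5) + (2.3333)·(-3.5) + (0.3333)·(-0.5) + (0.3333)·(1.5) + (1.3333)·(3.5) + (-3.6667)·(-1.5)) / 5 = 2/5 = 0.4
  S[A,C] = ((-0.6667)·(-1.1667) + (2.3333)·(-0.1667) + (0.3333)·(0.8333) + (0.3333)·(-0.1667) + (1.3333)·(-1.1667) + (-3.6667)·(1.8333)) / 5 = -7.6667/5 = -1.5333
  S[B,B] = ((0.5)·(0.5) + (-3.5)·(-3.5) + (-0.5)·(-0.5) + (1.5)·(1.5) + (3.5)·(3.5) + (-1.5)·(-1.5)) / 5 = 29.5/5 = 5.9
  S[B,C] = ((0.5)·(-1.1667) + (-3.5)·(-0.1667) + (-0.5)·(0.8333) + (1.5)·(-0.1667) + (3.5)·(-1.1667) + (-1.5)·(1.8333)) / 5 = -7.5/5 = -1.5
  S[C,C] = ((-1.1667)·(-1.1667) + (-0.1667)·(-0.1667) + (0.8333)·(0.8333) + (-0.1667)·(-0.1667) + (-1.1667)·(-1.1667) + (1.8333)·(1.8333)) / 5 = 6.8333/5 = 1.3667

S is symmetric (S[j,i] = S[i,j]). Assembling:

S = [[4.2667, 0.4, -1.5333],
 [0.4, 5.9, -1.5],
 [-1.5333, -1.5, 1.3667]]


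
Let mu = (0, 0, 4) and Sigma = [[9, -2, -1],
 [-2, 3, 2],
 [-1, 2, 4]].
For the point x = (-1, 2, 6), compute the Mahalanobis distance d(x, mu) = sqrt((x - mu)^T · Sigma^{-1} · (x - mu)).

Step 1 — centre the observation: (x - mu) = (-1, 2, 2).

Step 2 — invert Sigma (cofactor / det for 3×3, or solve directly):
  Sigma^{-1} = [[0.1311, 0.0984, -0.0164],
 [0.0984, 0.5738, -0.2623],
 [-0.0164, -0.2623, 0.377]].

Step 3 — form the quadratic (x - mu)^T · Sigma^{-1} · (x - mu):
  Sigma^{-1} · (x - mu) = (0.0328, 0.5246, 0.2459).
  (x - mu)^T · [Sigma^{-1} · (x - mu)] = (-1)·(0.0328) + (2)·(0.5246) + (2)·(0.2459) = 1.5082.

Step 4 — take square root: d = √(1.5082) ≈ 1.2281.

d(x, mu) = √(1.5082) ≈ 1.2281
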